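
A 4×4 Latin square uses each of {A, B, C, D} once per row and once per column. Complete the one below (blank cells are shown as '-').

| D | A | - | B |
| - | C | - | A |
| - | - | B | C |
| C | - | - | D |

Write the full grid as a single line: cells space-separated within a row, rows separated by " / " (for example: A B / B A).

D A C B / B C D A / A D B C / C B A D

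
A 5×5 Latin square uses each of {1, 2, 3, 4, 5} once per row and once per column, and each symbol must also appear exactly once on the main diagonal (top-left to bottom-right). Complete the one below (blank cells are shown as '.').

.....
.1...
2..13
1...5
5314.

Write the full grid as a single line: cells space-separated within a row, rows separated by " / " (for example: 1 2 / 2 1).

(r5,c5) = 2
(r2,c5) = 4
(r4,c4) = 3
(r1,c1) = 4
(r1,c5) = 1
(r2,c1) = 3
(r3,c3) = 5
(r2,c3) = 2
(r2,c4) = 5
(r3,c2) = 4
(r4,c2) = 2
(r4,c3) = 4
(r1,c2) = 5
(r1,c3) = 3
(r1,c4) = 2

4 5 3 2 1 / 3 1 2 5 4 / 2 4 5 1 3 / 1 2 4 3 5 / 5 3 1 4 2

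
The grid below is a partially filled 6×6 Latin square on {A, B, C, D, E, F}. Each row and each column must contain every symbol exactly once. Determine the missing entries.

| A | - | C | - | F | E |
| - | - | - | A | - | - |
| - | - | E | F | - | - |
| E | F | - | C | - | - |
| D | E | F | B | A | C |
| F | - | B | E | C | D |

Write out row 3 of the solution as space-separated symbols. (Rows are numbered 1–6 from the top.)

row 1 has {A,C,E,F}; column 4 has {A,B,C,E,F} — only D is left for (r1,c4).
row 2 has {A}; column 3 has {B,C,E,F} — only D is left for (r2,c3).
row 4 has {C,E,F}; column 3 has {B,C,D,E,F} — only A is left for (r4,c3).
row 4 has {A,C,E,F}; column 6 has {C,D,E} — only B is left for (r4,c6).
row 6 has {B,C,D,E,F}; column 2 has {E,F} — only A is left for (r6,c2).
row 1 has {A,C,D,E,F}; column 2 has {A,E,F} — only B is left for (r1,c2).
row 2 has {A,D}; column 2 has {A,B,E,F} — only C is left for (r2,c2).
row 2 has {A,C,D}; column 6 has {B,C,D,E} — only F is left for (r2,c6).
row 3 has {E,F}; column 2 has {A,B,C,E,F} — only D is left for (r3,c2).
row 3 has {D,E,F}; column 5 has {A,C,F} — only B is left for (r3,c5).
row 3 has {B,D,E,F}; column 6 has {B,C,D,E,F} — only A is left for (r3,c6).
row 4 has {A,B,C,E,F}; column 5 has {A,B,C,F} — only D is left for (r4,c5).
row 2 has {A,C,D,F}; column 1 has {A,D,E,F} — only B is left for (r2,c1).
row 2 has {A,B,C,D,F}; column 5 has {A,B,C,D,F} — only E is left for (r2,c5).
row 3 has {A,B,D,E,F}; column 1 has {A,B,D,E,F} — only C is left for (r3,c1).

C D E F B A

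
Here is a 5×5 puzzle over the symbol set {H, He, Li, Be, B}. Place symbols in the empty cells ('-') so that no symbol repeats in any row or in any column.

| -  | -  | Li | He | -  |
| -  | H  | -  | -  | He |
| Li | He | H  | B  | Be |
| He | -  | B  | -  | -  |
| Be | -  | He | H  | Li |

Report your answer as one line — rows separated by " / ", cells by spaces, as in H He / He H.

H Be Li He B / B H Be Li He / Li He H B Be / He Li B Be H / Be B He H Li

(r2,c1) = B
(r2,c3) = Be
(r2,c4) = Li
(r4,c4) = Be
(r4,c5) = H
(r5,c2) = B
(r1,c1) = H
(r1,c2) = Be
(r1,c5) = B
(r4,c2) = Li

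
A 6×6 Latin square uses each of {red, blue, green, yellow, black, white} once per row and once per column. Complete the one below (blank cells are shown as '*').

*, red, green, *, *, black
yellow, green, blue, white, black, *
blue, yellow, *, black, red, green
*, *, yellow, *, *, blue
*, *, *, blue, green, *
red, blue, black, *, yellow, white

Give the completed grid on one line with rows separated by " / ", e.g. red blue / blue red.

row 1 has {red,green,black}; column 1 has {red,blue,yellow} — only white is left for (r1,c1).
row 1 has {red,green,black,white}; column 4 has {blue,black,white} — only yellow is left for (r1,c4).
row 1 has {red,green,yellow,black,white}; column 5 has {red,green,yellow,black} — only blue is left for (r1,c5).
row 2 has {blue,green,yellow,black,white}; column 6 has {blue,green,black,white} — only red is left for (r2,c6).
row 3 has {red,blue,green,yellow,black}; column 3 has {blue,green,yellow,black} — only white is left for (r3,c3).
row 4 has {blue,yellow}; column 5 has {red,blue,green,yellow,black} — only white is left for (r4,c5).
row 5 has {blue,green}; column 1 has {red,blue,yellow,white} — only black is left for (r5,c1).
row 5 has {blue,green,black}; column 2 has {red,blue,green,yellow} — only white is left for (r5,c2).
row 5 has {blue,green,black,white}; column 3 has {blue,green,yellow,black,white} — only red is left for (r5,c3).
row 5 has {red,blue,green,black,white}; column 6 has {red,blue,green,black,white} — only yellow is left for (r5,c6).
row 6 has {red,blue,yellow,black,white}; column 4 has {blue,yellow,black,white} — only green is left for (r6,c4).
row 4 has {blue,yellow,white}; column 1 has {red,blue,yellow,black,white} — only green is left for (r4,c1).
row 4 has {blue,green,yellow,white}; column 2 has {red,blue,green,yellow,white} — only black is left for (r4,c2).
row 4 has {blue,green,yellow,black,white}; column 4 has {blue,green,yellow,black,white} — only red is left for (r4,c4).

white red green yellow blue black / yellow green blue white black red / blue yellow white black red green / green black yellow red white blue / black white red blue green yellow / red blue black green yellow white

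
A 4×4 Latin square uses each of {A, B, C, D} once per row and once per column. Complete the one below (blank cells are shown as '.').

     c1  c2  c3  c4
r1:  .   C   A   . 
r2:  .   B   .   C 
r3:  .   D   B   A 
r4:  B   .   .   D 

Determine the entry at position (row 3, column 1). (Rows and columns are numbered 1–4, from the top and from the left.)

(r1,c1) = D
(r1,c4) = B
(r2,c1) = A
(r2,c3) = D
(r3,c1) = C

C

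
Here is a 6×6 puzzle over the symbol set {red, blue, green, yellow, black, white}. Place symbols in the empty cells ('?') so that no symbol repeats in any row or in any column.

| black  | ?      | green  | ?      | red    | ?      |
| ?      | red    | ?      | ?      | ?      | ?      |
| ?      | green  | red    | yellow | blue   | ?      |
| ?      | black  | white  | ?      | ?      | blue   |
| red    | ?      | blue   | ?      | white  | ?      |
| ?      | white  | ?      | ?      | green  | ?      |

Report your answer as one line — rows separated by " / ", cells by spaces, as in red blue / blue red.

black blue green white red yellow / blue red yellow green black white / white green red yellow blue black / green black white red yellow blue / red yellow blue black white green / yellow white black blue green red

(r3,c1) = white
(r3,c6) = black
(r4,c5) = yellow
(r5,c2) = yellow
(r5,c6) = green
(r1,c2) = blue
(r1,c4) = white
(r1,c6) = yellow
(r2,c5) = black
(r2,c6) = white
(r4,c1) = green
(r4,c4) = red
(r5,c4) = black
(r6,c4) = blue
(r6,c6) = red
(r2,c3) = yellow
(r2,c4) = green
(r6,c1) = yellow
(r6,c3) = black
(r2,c1) = blue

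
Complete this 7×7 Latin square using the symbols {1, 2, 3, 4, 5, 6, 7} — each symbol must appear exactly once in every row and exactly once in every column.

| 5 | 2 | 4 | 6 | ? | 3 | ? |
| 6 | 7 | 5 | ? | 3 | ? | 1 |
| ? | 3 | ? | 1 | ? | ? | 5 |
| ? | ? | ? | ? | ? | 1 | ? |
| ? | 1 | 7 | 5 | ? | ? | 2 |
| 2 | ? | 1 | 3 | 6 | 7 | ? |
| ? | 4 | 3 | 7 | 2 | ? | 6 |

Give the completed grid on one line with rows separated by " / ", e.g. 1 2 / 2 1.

(r1,c7): row 1 has {2,3,4,5,6}; column 7 has {1,2,5,6}, so it must be 7.
(r5,c5): row 5 has {1,2,5,7}; column 5 has {2,3,6}, so it must be 4.
(r5,c6): row 5 has {1,2,4,5,7}; column 6 has {1,3,7}, so it must be 6.
(r6,c2): row 6 has {1,2,3,6,7}; column 2 has {1,2,3,4,7}, so it must be 5.
(r6,c7): row 6 has {1,2,3,5,6,7}; column 7 has {1,2,5,6,7}, so it must be 4.
(r7,c1): row 7 has {2,3,4,6,7}; column 1 has {2,5,6}, so it must be 1.
(r7,c6): row 7 has {1,2,3,4,6,7}; column 6 has {1,3,6,7}, so it must be 5.
(r1,c5): row 1 has {2,3,4,5,6,7}; column 5 has {2,3,4,6}, so it must be 1.
(r3,c5): row 3 has {1,3,5}; column 5 has {1,2,3,4,6}, so it must be 7.
(r4,c2): row 4 has {1}; column 2 has {1,2,3,4,5,7}, so it must be 6.
(r4,c3): row 4 has {1,6}; column 3 has {1,3,4,5,7}, so it must be 2.
(r4,c4): row 4 has {1,2,6}; column 4 has {1,3,5,6,7}, so it must be 4.
(r4,c5): row 4 has {1,2,4,6}; column 5 has {1,2,3,4,6,7}, so it must be 5.
(r4,c7): row 4 has {1,2,4,5,6}; column 7 has {1,2,4,5,6,7}, so it must be 3.
(r5,c1): row 5 has {1,2,4,5,6,7}; column 1 has {1,2,5,6}, so it must be 3.
(r2,c4): row 2 has {1,3,5,6,7}; column 4 has {1,3,4,5,6,7}, so it must be 2.
(r2,c6): row 2 has {1,2,3,5,6,7}; column 6 has {1,3,5,6,7}, so it must be 4.
(r3,c1): row 3 has {1,3,5,7}; column 1 has {1,2,3,5,6}, so it must be 4.
(r3,c3): row 3 has {1,3,4,5,7}; column 3 has {1,2,3,4,5,7}, so it must be 6.
(r3,c6): row 3 has {1,3,4,5,6,7}; column 6 has {1,3,4,5,6,7}, so it must be 2.
(r4,c1): row 4 has {1,2,3,4,5,6}; column 1 has {1,2,3,4,5,6}, so it must be 7.

5 2 4 6 1 3 7 / 6 7 5 2 3 4 1 / 4 3 6 1 7 2 5 / 7 6 2 4 5 1 3 / 3 1 7 5 4 6 2 / 2 5 1 3 6 7 4 / 1 4 3 7 2 5 6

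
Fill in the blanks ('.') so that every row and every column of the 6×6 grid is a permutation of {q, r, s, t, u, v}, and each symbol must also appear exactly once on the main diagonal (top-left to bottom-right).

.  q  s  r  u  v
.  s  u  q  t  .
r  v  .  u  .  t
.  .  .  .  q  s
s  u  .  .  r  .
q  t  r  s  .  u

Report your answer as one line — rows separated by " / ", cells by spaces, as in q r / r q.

t q s r u v / v s u q t r / r v q u s t / u r t v q s / s u v t r q / q t r s v u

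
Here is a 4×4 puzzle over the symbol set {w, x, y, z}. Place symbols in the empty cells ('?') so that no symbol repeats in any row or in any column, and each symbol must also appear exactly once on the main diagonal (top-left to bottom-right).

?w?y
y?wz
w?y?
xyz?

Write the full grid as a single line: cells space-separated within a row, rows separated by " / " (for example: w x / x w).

row 1 has {w,y}; column 1 has {w,x,y}; the diagonal has {y} — only z is left for (r1,c1).
row 1 has {w,y,z}; column 3 has {w,y,z} — only x is left for (r1,c3).
row 2 has {w,y,z}; column 2 has {w,y}; the diagonal has {y,z} — only x is left for (r2,c2).
row 3 has {w,y}; column 2 has {w,x,y} — only z is left for (r3,c2).
row 3 has {w,y,z}; column 4 has {y,z} — only x is left for (r3,c4).
row 4 has {x,y,z}; column 4 has {x,y,z}; the diagonal has {x,y,z} — only w is left for (r4,c4).

z w x y / y x w z / w z y x / x y z w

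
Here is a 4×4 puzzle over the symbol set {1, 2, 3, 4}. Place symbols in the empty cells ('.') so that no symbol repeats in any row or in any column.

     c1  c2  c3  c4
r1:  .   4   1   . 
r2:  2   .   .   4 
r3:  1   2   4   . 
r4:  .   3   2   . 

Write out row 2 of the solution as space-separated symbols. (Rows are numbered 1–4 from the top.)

2 1 3 4

(r1,c1) = 3
(r1,c4) = 2
(r2,c2) = 1
(r2,c3) = 3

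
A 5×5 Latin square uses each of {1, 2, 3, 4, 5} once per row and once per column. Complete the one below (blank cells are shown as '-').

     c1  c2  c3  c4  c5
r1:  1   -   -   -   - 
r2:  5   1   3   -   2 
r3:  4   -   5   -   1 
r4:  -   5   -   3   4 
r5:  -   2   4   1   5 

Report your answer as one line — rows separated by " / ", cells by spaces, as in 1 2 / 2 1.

(r1,c3) = 2
(r1,c5) = 3
(r2,c4) = 4
(r3,c2) = 3
(r3,c4) = 2
(r4,c1) = 2
(r4,c3) = 1
(r5,c1) = 3
(r1,c2) = 4
(r1,c4) = 5

1 4 2 5 3 / 5 1 3 4 2 / 4 3 5 2 1 / 2 5 1 3 4 / 3 2 4 1 5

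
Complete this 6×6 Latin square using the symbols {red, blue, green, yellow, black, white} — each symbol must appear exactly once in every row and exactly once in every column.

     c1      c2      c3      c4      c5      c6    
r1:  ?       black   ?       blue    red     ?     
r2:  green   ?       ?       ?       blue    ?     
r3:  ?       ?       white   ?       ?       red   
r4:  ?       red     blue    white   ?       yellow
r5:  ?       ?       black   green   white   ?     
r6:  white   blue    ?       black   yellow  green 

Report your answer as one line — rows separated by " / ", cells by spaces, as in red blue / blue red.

At row 1, column 1: row 1 has {red,blue,black}; column 1 has {green,white}; that leaves yellow.
At row 1, column 3: row 1 has {red,blue,yellow,black}; column 3 has {blue,black,white}; that leaves green.
At row 1, column 6: row 1 has {red,blue,green,yellow,black}; column 6 has {red,green,yellow}; that leaves white.
At row 2, column 6: row 2 has {blue,green}; column 6 has {red,green,yellow,white}; that leaves black.
At row 3, column 4: row 3 has {red,white}; column 4 has {blue,green,black,white}; that leaves yellow.
At row 4, column 1: row 4 has {red,blue,yellow,white}; column 1 has {green,yellow,white}; that leaves black.
At row 4, column 5: row 4 has {red,blue,yellow,black,white}; column 5 has {red,blue,yellow,white}; that leaves green.
At row 5, column 2: row 5 has {green,black,white}; column 2 has {red,blue,black}; that leaves yellow.
At row 5, column 6: row 5 has {green,yellow,black,white}; column 6 has {red,green,yellow,black,white}; that leaves blue.
At row 6, column 3: row 6 has {blue,green,yellow,black,white}; column 3 has {blue,green,black,white}; that leaves red.
At row 2, column 2: row 2 has {blue,green,black}; column 2 has {red,blue,yellow,black}; that leaves white.
At row 2, column 3: row 2 has {blue,green,black,white}; column 3 has {red,blue,green,black,white}; that leaves yellow.
At row 2, column 4: row 2 has {blue,green,yellow,black,white}; column 4 has {blue,green,yellow,black,white}; that leaves red.
At row 3, column 1: row 3 has {red,yellow,white}; column 1 has {green,yellow,black,white}; that leaves blue.
At row 3, column 2: row 3 has {red,blue,yellow,white}; column 2 has {red,blue,yellow,black,white}; that leaves green.
At row 3, column 5: row 3 has {red,blue,green,yellow,white}; column 5 has {red,blue,green,yellow,white}; that leaves black.
At row 5, column 1: row 5 has {blue,green,yellow,black,white}; column 1 has {blue,green,yellow,black,white}; that leaves red.

yellow black green blue red white / green white yellow red blue black / blue green white yellow black red / black red blue white green yellow / red yellow black green white blue / white blue red black yellow green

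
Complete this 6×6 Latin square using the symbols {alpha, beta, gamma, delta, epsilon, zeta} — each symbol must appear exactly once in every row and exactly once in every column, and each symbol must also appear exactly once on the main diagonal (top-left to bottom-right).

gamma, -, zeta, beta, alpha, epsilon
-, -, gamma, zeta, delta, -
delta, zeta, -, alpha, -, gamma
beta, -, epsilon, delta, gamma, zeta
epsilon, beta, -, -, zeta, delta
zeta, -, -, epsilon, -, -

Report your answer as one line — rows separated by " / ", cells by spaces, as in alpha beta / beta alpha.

gamma delta zeta beta alpha epsilon / alpha epsilon gamma zeta delta beta / delta zeta beta alpha epsilon gamma / beta alpha epsilon delta gamma zeta / epsilon beta alpha gamma zeta delta / zeta gamma delta epsilon beta alpha

(r1,c2) = delta
(r2,c1) = alpha
(r2,c2) = epsilon
(r2,c6) = beta
(r3,c3) = beta
(r3,c5) = epsilon
(r4,c2) = alpha
(r5,c3) = alpha
(r5,c4) = gamma
(r6,c2) = gamma
(r6,c3) = delta
(r6,c5) = beta
(r6,c6) = alpha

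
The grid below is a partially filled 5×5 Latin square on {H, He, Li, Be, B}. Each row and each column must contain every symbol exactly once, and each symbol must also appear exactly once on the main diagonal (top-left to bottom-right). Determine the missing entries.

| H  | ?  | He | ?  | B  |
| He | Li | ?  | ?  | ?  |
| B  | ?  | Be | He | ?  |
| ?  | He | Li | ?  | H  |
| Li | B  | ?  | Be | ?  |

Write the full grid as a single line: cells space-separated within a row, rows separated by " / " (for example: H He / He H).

At row 1, column 2: row 1 has {H,He,B}; column 2 has {He,Li,B}; that leaves Be.
At row 1, column 4: row 1 has {H,He,Be,B}; column 4 has {He,Be}; that leaves Li.
At row 2, column 5: row 2 has {He,Li}; column 5 has {H,B}; that leaves Be.
At row 3, column 2: row 3 has {He,Be,B}; column 2 has {He,Li,Be,B}; that leaves H.
At row 3, column 5: row 3 has {H,He,Be,B}; column 5 has {H,Be,B}; that leaves Li.
At row 4, column 1: row 4 has {H,He,Li}; column 1 has {H,He,Li,B}; that leaves Be.
At row 4, column 4: row 4 has {H,He,Li,Be}; column 4 has {He,Li,Be}; the diagonal has {H,Li,Be}; that leaves B.
At row 5, column 3: row 5 has {Li,Be,B}; column 3 has {He,Li,Be}; that leaves H.
At row 5, column 5: row 5 has {H,Li,Be,B}; column 5 has {H,Li,Be,B}; the diagonal has {H,Li,Be,B}; that leaves He.
At row 2, column 3: row 2 has {He,Li,Be}; column 3 has {H,He,Li,Be}; that leaves B.
At row 2, column 4: row 2 has {He,Li,Be,B}; column 4 has {He,Li,Be,B}; that leaves H.

H Be He Li B / He Li B H Be / B H Be He Li / Be He Li B H / Li B H Be He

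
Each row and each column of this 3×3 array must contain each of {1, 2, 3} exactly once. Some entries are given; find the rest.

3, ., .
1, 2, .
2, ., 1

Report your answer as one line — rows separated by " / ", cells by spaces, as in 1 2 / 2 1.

(r1,c2) = 1
(r1,c3) = 2
(r2,c3) = 3
(r3,c2) = 3

3 1 2 / 1 2 3 / 2 3 1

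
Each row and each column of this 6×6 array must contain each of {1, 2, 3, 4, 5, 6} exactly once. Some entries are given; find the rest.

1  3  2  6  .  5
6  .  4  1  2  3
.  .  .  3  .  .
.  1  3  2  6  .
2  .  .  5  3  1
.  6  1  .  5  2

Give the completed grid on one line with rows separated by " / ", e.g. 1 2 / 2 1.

1 3 2 6 4 5 / 6 5 4 1 2 3 / 4 2 5 3 1 6 / 5 1 3 2 6 4 / 2 4 6 5 3 1 / 3 6 1 4 5 2

(r1,c5) = 4
(r2,c2) = 5
(r3,c5) = 1
(r4,c6) = 4
(r5,c2) = 4
(r5,c3) = 6
(r6,c4) = 4
(r3,c2) = 2
(r3,c3) = 5
(r3,c6) = 6
(r4,c1) = 5
(r6,c1) = 3
(r3,c1) = 4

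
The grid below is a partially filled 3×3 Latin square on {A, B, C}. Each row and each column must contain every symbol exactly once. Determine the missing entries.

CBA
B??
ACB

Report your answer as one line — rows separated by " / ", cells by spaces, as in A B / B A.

C B A / B A C / A C B

At row 2, column 2: row 2 has {B}; column 2 has {B,C}; that leaves A.
At row 2, column 3: row 2 has {A,B}; column 3 has {A,B}; that leaves C.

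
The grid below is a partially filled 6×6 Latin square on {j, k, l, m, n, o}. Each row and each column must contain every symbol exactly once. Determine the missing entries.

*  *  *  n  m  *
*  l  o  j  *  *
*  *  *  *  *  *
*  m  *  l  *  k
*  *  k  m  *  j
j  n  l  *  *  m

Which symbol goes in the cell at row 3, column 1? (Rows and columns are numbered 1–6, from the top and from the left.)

(r1,c3) = j
(r2,c6) = n
(r4,c3) = n
(r5,c2) = o
(r1,c2) = k
(r2,c5) = k
(r3,c2) = j
(r3,c3) = m
(r4,c1) = o
(r4,c5) = j
(r6,c5) = o
(r1,c1) = l
(r1,c6) = o
(r2,c1) = m
(r3,c6) = l
(r5,c1) = n
(r5,c5) = l
(r6,c4) = k
(r3,c1) = k

k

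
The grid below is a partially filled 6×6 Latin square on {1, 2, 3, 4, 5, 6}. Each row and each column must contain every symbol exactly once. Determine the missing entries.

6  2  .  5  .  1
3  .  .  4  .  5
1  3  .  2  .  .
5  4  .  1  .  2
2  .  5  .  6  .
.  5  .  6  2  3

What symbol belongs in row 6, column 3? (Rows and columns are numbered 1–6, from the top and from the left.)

1

(r2,c5): row 2 has {3,4,5}; column 5 has {2,6}, so it must be 1.
(r4,c5): row 4 has {1,2,4,5}; column 5 has {1,2,6}, so it must be 3.
(r5,c2): row 5 has {2,5,6}; column 2 has {2,3,4,5}, so it must be 1.
(r5,c4): row 5 has {1,2,5,6}; column 4 has {1,2,4,5,6}, so it must be 3.
(r5,c6): row 5 has {1,2,3,5,6}; column 6 has {1,2,3,5}, so it must be 4.
(r6,c1): row 6 has {2,3,5,6}; column 1 has {1,2,3,5,6}, so it must be 4.
(r6,c3): row 6 has {2,3,4,5,6}; column 3 has {5}, so it must be 1.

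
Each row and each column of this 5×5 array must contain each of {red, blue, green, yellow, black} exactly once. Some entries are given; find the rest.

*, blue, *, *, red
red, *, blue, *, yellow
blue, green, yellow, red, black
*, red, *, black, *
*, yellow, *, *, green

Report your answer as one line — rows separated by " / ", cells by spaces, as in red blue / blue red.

(r2,c2) = black
(r2,c4) = green
(r4,c3) = green
(r4,c5) = blue
(r5,c1) = black
(r5,c3) = red
(r5,c4) = blue
(r1,c3) = black
(r1,c4) = yellow
(r4,c1) = yellow
(r1,c1) = green

green blue black yellow red / red black blue green yellow / blue green yellow red black / yellow red green black blue / black yellow red blue green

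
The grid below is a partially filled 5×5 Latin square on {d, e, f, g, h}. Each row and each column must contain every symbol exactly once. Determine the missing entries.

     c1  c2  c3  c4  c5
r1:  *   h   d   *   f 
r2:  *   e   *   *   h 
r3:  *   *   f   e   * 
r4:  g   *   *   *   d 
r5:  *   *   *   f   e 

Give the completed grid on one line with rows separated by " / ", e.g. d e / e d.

e h d g f / f e g d h / h d f e g / g f e h d / d g h f e

(r1,c1) = e
(r1,c4) = g
(r2,c3) = g
(r2,c4) = d
(r3,c5) = g
(r4,c2) = f
(r4,c4) = h
(r5,c3) = h
(r2,c1) = f
(r3,c2) = d
(r4,c3) = e
(r5,c1) = d
(r5,c2) = g
(r3,c1) = h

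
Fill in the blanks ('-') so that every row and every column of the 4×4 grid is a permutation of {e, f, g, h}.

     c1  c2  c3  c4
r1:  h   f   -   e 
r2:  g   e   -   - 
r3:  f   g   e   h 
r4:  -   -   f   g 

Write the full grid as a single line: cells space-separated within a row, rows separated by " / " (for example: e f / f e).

(r1,c3) = g
(r2,c3) = h
(r2,c4) = f
(r4,c1) = e
(r4,c2) = h

h f g e / g e h f / f g e h / e h f g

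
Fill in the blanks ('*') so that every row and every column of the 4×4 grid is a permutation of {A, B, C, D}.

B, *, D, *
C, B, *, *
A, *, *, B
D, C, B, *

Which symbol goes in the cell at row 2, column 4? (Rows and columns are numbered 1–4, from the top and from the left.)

row 1 has {B,D}; column 2 has {B,C} — only A is left for (r1,c2).
row 1 has {A,B,D}; column 4 has {B} — only C is left for (r1,c4).
row 2 has {B,C}; column 3 has {B,D} — only A is left for (r2,c3).
row 2 has {A,B,C}; column 4 has {B,C} — only D is left for (r2,c4).

D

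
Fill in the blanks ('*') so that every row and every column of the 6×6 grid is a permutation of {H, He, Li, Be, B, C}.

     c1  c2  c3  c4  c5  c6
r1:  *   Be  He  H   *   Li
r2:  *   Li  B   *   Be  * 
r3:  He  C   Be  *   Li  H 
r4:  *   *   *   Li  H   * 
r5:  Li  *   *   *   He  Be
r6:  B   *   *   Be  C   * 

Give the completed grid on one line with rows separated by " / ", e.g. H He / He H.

C Be He H B Li / H Li B He Be C / He C Be B Li H / Be He C Li H B / Li B H C He Be / B H Li Be C He

row 1 has {H,He,Li,Be}; column 1 has {He,Li,B} — only C is left for (r1,c1).
row 1 has {H,He,Li,Be,C}; column 5 has {H,He,Li,Be,C} — only B is left for (r1,c5).
row 2 has {Li,Be,B}; column 1 has {He,Li,B,C} — only H is left for (r2,c1).
row 3 has {H,He,Li,Be,C}; column 4 has {H,Li,Be} — only B is left for (r3,c4).
row 4 has {H,Li}; column 1 has {H,He,Li,B,C} — only Be is left for (r4,c1).
row 4 has {H,Li,Be}; column 3 has {He,Be,B} — only C is left for (r4,c3).
row 5 has {He,Li,Be}; column 3 has {He,Be,B,C} — only H is left for (r5,c3).
row 5 has {H,He,Li,Be}; column 4 has {H,Li,Be,B} — only C is left for (r5,c4).
row 6 has {Be,B,C}; column 3 has {H,He,Be,B,C} — only Li is left for (r6,c3).
row 6 has {Li,Be,B,C}; column 6 has {H,Li,Be} — only He is left for (r6,c6).
row 2 has {H,Li,Be,B}; column 4 has {H,Li,Be,B,C} — only He is left for (r2,c4).
row 2 has {H,He,Li,Be,B}; column 6 has {H,He,Li,Be} — only C is left for (r2,c6).
row 4 has {H,Li,Be,C}; column 6 has {H,He,Li,Be,C} — only B is left for (r4,c6).
row 5 has {H,He,Li,Be,C}; column 2 has {Li,Be,C} — only B is left for (r5,c2).
row 6 has {He,Li,Be,B,C}; column 2 has {Li,Be,B,C} — only H is left for (r6,c2).
row 4 has {H,Li,Be,B,C}; column 2 has {H,Li,Be,B,C} — only He is left for (r4,c2).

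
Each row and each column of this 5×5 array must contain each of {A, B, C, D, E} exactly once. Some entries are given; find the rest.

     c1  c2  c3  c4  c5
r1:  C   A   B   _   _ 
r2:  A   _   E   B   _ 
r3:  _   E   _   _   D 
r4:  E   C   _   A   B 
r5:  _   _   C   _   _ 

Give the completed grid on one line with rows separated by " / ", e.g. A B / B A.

C A B D E / A D E B C / B E A C D / E C D A B / D B C E A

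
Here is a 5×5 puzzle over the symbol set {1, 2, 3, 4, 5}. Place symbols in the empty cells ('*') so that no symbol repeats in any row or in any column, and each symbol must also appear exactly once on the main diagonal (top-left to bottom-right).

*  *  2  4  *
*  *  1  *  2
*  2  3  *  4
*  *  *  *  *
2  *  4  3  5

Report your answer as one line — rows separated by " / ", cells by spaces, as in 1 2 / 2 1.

At row 1, column 1: row 1 has {2,4}; column 1 has {2}; the diagonal has {3,5}; that leaves 1.
At row 1, column 5: row 1 has {1,2,4}; column 5 has {2,4,5}; that leaves 3.
At row 2, column 2: row 2 has {1,2}; column 2 has {2}; the diagonal has {1,3,5}; that leaves 4.
At row 2, column 4: row 2 has {1,2,4}; column 4 has {3,4}; that leaves 5.
At row 3, column 1: row 3 has {2,3,4}; column 1 has {1,2}; that leaves 5.
At row 3, column 4: row 3 has {2,3,4,5}; column 4 has {3,4,5}; that leaves 1.
At row 4, column 3: row 4 is empty so far; column 3 has {1,2,3,4}; that leaves 5.
At row 4, column 4: row 4 has {5}; column 4 has {1,3,4,5}; the diagonal has {1,3,4,5}; that leaves 2.
At row 4, column 5: row 4 has {2,5}; column 5 has {2,3,4,5}; that leaves 1.
At row 5, column 2: row 5 has {2,3,4,5}; column 2 has {2,4}; that leaves 1.
At row 1, column 2: row 1 has {1,2,3,4}; column 2 has {1,2,4}; that leaves 5.
At row 2, column 1: row 2 has {1,2,4,5}; column 1 has {1,2,5}; that leaves 3.
At row 4, column 1: row 4 has {1,2,5}; column 1 has {1,2,3,5}; that leaves 4.
At row 4, column 2: row 4 has {1,2,4,5}; column 2 has {1,2,4,5}; that leaves 3.

1 5 2 4 3 / 3 4 1 5 2 / 5 2 3 1 4 / 4 3 5 2 1 / 2 1 4 3 5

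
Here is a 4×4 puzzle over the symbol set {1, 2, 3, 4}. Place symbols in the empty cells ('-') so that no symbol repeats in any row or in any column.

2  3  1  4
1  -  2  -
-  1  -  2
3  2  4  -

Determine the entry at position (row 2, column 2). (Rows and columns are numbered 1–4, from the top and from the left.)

4

(r2,c2): row 2 has {1,2}; column 2 has {1,2,3}, so it must be 4.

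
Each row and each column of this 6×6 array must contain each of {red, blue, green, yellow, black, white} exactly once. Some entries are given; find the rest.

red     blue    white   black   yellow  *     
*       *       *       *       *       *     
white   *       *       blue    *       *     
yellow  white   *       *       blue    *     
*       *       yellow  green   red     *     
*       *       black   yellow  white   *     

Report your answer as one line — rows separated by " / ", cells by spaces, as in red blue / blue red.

At row 1, column 6: row 1 has {red,blue,yellow,black,white}; column 6 is empty so far; that leaves green.
At row 4, column 4: row 4 has {blue,yellow,white}; column 4 has {blue,green,yellow,black}; that leaves red.
At row 4, column 6: row 4 has {red,blue,yellow,white}; column 6 has {green}; that leaves black.
At row 5, column 2: row 5 has {red,green,yellow}; column 2 has {blue,white}; that leaves black.
At row 2, column 4: row 2 is empty so far; column 4 has {red,blue,green,yellow,black}; that leaves white.
At row 4, column 3: row 4 has {red,blue,yellow,black,white}; column 3 has {yellow,black,white}; that leaves green.
At row 5, column 1: row 5 has {red,green,yellow,black}; column 1 has {red,yellow,white}; that leaves blue.
At row 5, column 6: row 5 has {red,blue,green,yellow,black}; column 6 has {green,black}; that leaves white.
At row 6, column 1: row 6 has {yellow,black,white}; column 1 has {red,blue,yellow,white}; that leaves green.
At row 6, column 2: row 6 has {green,yellow,black,white}; column 2 has {blue,black,white}; that leaves red.
At row 6, column 6: row 6 has {red,green,yellow,black,white}; column 6 has {green,black,white}; that leaves blue.
At row 2, column 1: row 2 has {white}; column 1 has {red,blue,green,yellow,white}; that leaves black.
At row 2, column 5: row 2 has {black,white}; column 5 has {red,blue,yellow,white}; that leaves green.
At row 3, column 3: row 3 has {blue,white}; column 3 has {green,yellow,black,white}; that leaves red.
At row 3, column 5: row 3 has {red,blue,white}; column 5 has {red,blue,green,yellow,white}; that leaves black.
At row 3, column 6: row 3 has {red,blue,black,white}; column 6 has {blue,green,black,white}; that leaves yellow.
At row 2, column 2: row 2 has {green,black,white}; column 2 has {red,blue,black,white}; that leaves yellow.
At row 2, column 3: row 2 has {green,yellow,black,white}; column 3 has {red,green,yellow,black,white}; that leaves blue.
At row 2, column 6: row 2 has {blue,green,yellow,black,white}; column 6 has {blue,green,yellow,black,white}; that leaves red.
At row 3, column 2: row 3 has {red,blue,yellow,black,white}; column 2 has {red,blue,yellow,black,white}; that leaves green.

red blue white black yellow green / black yellow blue white green red / white green red blue black yellow / yellow white green red blue black / blue black yellow green red white / green red black yellow white blue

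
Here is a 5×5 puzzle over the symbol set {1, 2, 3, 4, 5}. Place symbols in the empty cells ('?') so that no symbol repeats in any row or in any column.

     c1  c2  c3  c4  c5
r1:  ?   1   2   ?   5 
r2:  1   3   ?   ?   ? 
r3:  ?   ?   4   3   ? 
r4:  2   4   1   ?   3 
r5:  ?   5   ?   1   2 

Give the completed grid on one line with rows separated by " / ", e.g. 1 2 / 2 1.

3 1 2 4 5 / 1 3 5 2 4 / 5 2 4 3 1 / 2 4 1 5 3 / 4 5 3 1 2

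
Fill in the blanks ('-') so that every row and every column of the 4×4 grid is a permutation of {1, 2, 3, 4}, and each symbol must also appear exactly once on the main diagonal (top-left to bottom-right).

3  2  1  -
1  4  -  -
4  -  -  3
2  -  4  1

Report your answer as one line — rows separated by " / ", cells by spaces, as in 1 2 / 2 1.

3 2 1 4 / 1 4 3 2 / 4 1 2 3 / 2 3 4 1

(r1,c4) = 4
(r2,c4) = 2
(r3,c2) = 1
(r3,c3) = 2
(r4,c2) = 3
(r2,c3) = 3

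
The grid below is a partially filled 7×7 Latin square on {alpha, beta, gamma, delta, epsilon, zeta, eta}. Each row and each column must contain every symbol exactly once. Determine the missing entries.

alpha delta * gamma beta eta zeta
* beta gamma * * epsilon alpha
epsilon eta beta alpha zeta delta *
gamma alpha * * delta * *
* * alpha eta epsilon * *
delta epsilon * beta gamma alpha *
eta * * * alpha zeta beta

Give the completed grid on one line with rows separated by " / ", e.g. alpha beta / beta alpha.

alpha delta epsilon gamma beta eta zeta / zeta beta gamma delta eta epsilon alpha / epsilon eta beta alpha zeta delta gamma / gamma alpha eta zeta delta beta epsilon / beta zeta alpha eta epsilon gamma delta / delta epsilon zeta beta gamma alpha eta / eta gamma delta epsilon alpha zeta beta

(r1,c3) = epsilon
(r2,c1) = zeta
(r2,c4) = delta
(r2,c5) = eta
(r3,c7) = gamma
(r4,c6) = beta
(r5,c1) = beta
(r5,c6) = gamma
(r5,c7) = delta
(r6,c7) = eta
(r7,c2) = gamma
(r7,c3) = delta
(r7,c4) = epsilon
(r4,c4) = zeta
(r4,c7) = epsilon
(r5,c2) = zeta
(r6,c3) = zeta
(r4,c3) = eta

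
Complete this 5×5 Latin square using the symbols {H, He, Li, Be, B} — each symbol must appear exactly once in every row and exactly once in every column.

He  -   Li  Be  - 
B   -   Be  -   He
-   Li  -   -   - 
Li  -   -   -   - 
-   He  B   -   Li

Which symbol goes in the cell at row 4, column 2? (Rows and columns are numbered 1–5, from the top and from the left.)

Be

(r2,c2) = H
(r2,c4) = Li
(r5,c4) = H
(r1,c2) = B
(r1,c5) = H
(r4,c2) = Be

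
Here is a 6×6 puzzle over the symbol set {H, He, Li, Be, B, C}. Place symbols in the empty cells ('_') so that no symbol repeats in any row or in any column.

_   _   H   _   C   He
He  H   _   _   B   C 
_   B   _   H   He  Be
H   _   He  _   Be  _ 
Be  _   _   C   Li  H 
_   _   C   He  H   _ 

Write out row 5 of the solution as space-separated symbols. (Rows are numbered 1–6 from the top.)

Be He B C Li H

(r3,c3) = Li
(r5,c2) = He
(r5,c3) = B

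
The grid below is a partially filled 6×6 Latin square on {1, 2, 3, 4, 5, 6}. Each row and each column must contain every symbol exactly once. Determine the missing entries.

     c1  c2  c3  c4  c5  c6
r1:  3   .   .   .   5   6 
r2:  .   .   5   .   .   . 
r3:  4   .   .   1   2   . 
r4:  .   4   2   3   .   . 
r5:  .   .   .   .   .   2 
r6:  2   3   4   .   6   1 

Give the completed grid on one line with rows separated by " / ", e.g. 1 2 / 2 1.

Cell (r1,c3): row 1 has {3,5,6}; column 3 has {2,4,5} → 1.
Cell (r4,c5): row 4 has {2,3,4}; column 5 has {2,5,6} → 1.
Cell (r4,c6): row 4 has {1,2,3,4}; column 6 has {1,2,6} → 5.
Cell (r6,c4): row 6 has {1,2,3,4,6}; column 4 has {1,3} → 5.
Cell (r1,c2): row 1 has {1,3,5,6}; column 2 has {3,4} → 2.
Cell (r1,c4): row 1 has {1,2,3,5,6}; column 4 has {1,3,5} → 4.
Cell (r3,c6): row 3 has {1,2,4}; column 6 has {1,2,5,6} → 3.
Cell (r4,c1): row 4 has {1,2,3,4,5}; column 1 has {2,3,4} → 6.
Cell (r5,c4): row 5 has {2}; column 4 has {1,3,4,5} → 6.
Cell (r2,c1): row 2 has {5}; column 1 has {2,3,4,6} → 1.
Cell (r2,c2): row 2 has {1,5}; column 2 has {2,3,4} → 6.
Cell (r2,c4): row 2 has {1,5,6}; column 4 has {1,3,4,5,6} → 2.
Cell (r2,c6): row 2 has {1,2,5,6}; column 6 has {1,2,3,5,6} → 4.
Cell (r3,c2): row 3 has {1,2,3,4}; column 2 has {2,3,4,6} → 5.
Cell (r3,c3): row 3 has {1,2,3,4,5}; column 3 has {1,2,4,5} → 6.
Cell (r5,c1): row 5 has {2,6}; column 1 has {1,2,3,4,6} → 5.
Cell (r5,c2): row 5 has {2,5,6}; column 2 has {2,3,4,5,6} → 1.
Cell (r5,c3): row 5 has {1,2,5,6}; column 3 has {1,2,4,5,6} → 3.
Cell (r5,c5): row 5 has {1,2,3,5,6}; column 5 has {1,2,5,6} → 4.
Cell (r2,c5): row 2 has {1,2,4,5,6}; column 5 has {1,2,4,5,6} → 3.

3 2 1 4 5 6 / 1 6 5 2 3 4 / 4 5 6 1 2 3 / 6 4 2 3 1 5 / 5 1 3 6 4 2 / 2 3 4 5 6 1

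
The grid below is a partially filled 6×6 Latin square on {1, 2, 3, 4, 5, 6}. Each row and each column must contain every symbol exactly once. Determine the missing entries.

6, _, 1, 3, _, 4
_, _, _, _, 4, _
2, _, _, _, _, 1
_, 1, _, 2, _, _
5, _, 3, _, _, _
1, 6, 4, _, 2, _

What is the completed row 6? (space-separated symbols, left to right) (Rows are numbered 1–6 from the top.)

1 6 4 5 2 3

(r1,c5) = 5
(r2,c1) = 3
(r4,c1) = 4
(r6,c4) = 5
(r6,c6) = 3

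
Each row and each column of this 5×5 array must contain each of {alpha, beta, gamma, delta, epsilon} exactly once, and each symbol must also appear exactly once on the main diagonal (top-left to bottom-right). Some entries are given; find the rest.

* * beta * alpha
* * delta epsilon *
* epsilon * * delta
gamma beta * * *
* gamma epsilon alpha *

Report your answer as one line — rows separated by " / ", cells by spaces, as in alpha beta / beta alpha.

epsilon delta beta gamma alpha / beta alpha delta epsilon gamma / alpha epsilon gamma beta delta / gamma beta alpha delta epsilon / delta gamma epsilon alpha beta

Cell (r1,c2): row 1 has {alpha,beta}; column 2 has {beta,gamma,epsilon} → delta.
Cell (r1,c4): row 1 has {alpha,beta,delta}; column 4 has {alpha,epsilon} → gamma.
Cell (r2,c2): row 2 has {delta,epsilon}; column 2 has {beta,gamma,delta,epsilon}; the diagonal is empty so far → alpha.
Cell (r3,c3): row 3 has {delta,epsilon}; column 3 has {beta,delta,epsilon}; the diagonal has {alpha} → gamma.
Cell (r3,c4): row 3 has {gamma,delta,epsilon}; column 4 has {alpha,gamma,epsilon} → beta.
Cell (r4,c3): row 4 has {beta,gamma}; column 3 has {beta,gamma,delta,epsilon} → alpha.
Cell (r4,c4): row 4 has {alpha,beta,gamma}; column 4 has {alpha,beta,gamma,epsilon}; the diagonal has {alpha,gamma} → delta.
Cell (r4,c5): row 4 has {alpha,beta,gamma,delta}; column 5 has {alpha,delta} → epsilon.
Cell (r5,c5): row 5 has {alpha,gamma,epsilon}; column 5 has {alpha,delta,epsilon}; the diagonal has {alpha,gamma,delta} → beta.
Cell (r1,c1): row 1 has {alpha,beta,gamma,delta}; column 1 has {gamma}; the diagonal has {alpha,beta,gamma,delta} → epsilon.
Cell (r2,c1): row 2 has {alpha,delta,epsilon}; column 1 has {gamma,epsilon} → beta.
Cell (r2,c5): row 2 has {alpha,beta,delta,epsilon}; column 5 has {alpha,beta,delta,epsilon} → gamma.
Cell (r3,c1): row 3 has {beta,gamma,delta,epsilon}; column 1 has {beta,gamma,epsilon} → alpha.
Cell (r5,c1): row 5 has {alpha,beta,gamma,epsilon}; column 1 has {alpha,beta,gamma,epsilon} → delta.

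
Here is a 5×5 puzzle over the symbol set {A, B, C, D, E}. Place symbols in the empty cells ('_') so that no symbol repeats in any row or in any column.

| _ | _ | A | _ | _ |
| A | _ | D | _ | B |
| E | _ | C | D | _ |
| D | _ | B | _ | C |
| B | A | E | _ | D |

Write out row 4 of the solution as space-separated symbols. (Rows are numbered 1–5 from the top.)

(r1,c1) = C
(r1,c5) = E
(r3,c2) = B
(r3,c5) = A
(r4,c2) = E
(r4,c4) = A

D E B A C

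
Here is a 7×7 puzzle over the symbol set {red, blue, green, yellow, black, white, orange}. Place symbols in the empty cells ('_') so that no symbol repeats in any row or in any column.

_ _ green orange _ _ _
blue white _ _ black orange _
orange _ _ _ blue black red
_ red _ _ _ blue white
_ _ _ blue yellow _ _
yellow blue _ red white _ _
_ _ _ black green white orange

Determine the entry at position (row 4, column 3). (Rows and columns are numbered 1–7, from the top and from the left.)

(r1,c5): row 1 has {green,orange}; column 5 has {blue,green,yellow,black,white}, so it must be red.
(r1,c6): row 1 has {red,green,orange}; column 6 has {blue,black,white,orange}, so it must be yellow.
(r4,c5): row 4 has {red,blue,white}; column 5 has {red,blue,green,yellow,black,white}, so it must be orange.
(r6,c6): row 6 has {red,blue,yellow,white}; column 6 has {blue,yellow,black,white,orange}, so it must be green.
(r6,c7): row 6 has {red,blue,green,yellow,white}; column 7 has {red,white,orange}, so it must be black.
(r7,c1): row 7 has {green,black,white,orange}; column 1 has {blue,yellow,orange}, so it must be red.
(r7,c2): row 7 has {red,green,black,white,orange}; column 2 has {red,blue,white}, so it must be yellow.
(r7,c3): row 7 has {red,green,yellow,black,white,orange}; column 3 has {green}, so it must be blue.
(r1,c2): row 1 has {red,green,yellow,orange}; column 2 has {red,blue,yellow,white}, so it must be black.
(r1,c7): row 1 has {red,green,yellow,black,orange}; column 7 has {red,black,white,orange}, so it must be blue.
(r3,c2): row 3 has {red,blue,black,orange}; column 2 has {red,blue,yellow,black,white}, so it must be green.
(r5,c2): row 5 has {blue,yellow}; column 2 has {red,blue,green,yellow,black,white}, so it must be orange.
(r5,c6): row 5 has {blue,yellow,orange}; column 6 has {blue,green,yellow,black,white,orange}, so it must be red.
(r5,c7): row 5 has {red,blue,yellow,orange}; column 7 has {red,blue,black,white,orange}, so it must be green.
(r6,c3): row 6 has {red,blue,green,yellow,black,white}; column 3 has {blue,green}, so it must be orange.
(r1,c1): row 1 has {red,blue,green,yellow,black,orange}; column 1 has {red,blue,yellow,orange}, so it must be white.
(r2,c7): row 2 has {blue,black,white,orange}; column 7 has {red,blue,green,black,white,orange}, so it must be yellow.
(r5,c1): row 5 has {red,blue,green,yellow,orange}; column 1 has {red,blue,yellow,white,orange}, so it must be black.
(r5,c3): row 5 has {red,blue,green,yellow,black,orange}; column 3 has {blue,green,orange}, so it must be white.
(r2,c3): row 2 has {blue,yellow,black,white,orange}; column 3 has {blue,green,white,orange}, so it must be red.
(r2,c4): row 2 has {red,blue,yellow,black,white,orange}; column 4 has {red,blue,black,orange}, so it must be green.
(r3,c3): row 3 has {red,blue,green,black,orange}; column 3 has {red,blue,green,white,orange}, so it must be yellow.
(r3,c4): row 3 has {red,blue,green,yellow,black,orange}; column 4 has {red,blue,green,black,orange}, so it must be white.
(r4,c1): row 4 has {red,blue,white,orange}; column 1 has {red,blue,yellow,black,white,orange}, so it must be green.
(r4,c3): row 4 has {red,blue,green,white,orange}; column 3 has {red,blue,green,yellow,white,orange}, so it must be black.

black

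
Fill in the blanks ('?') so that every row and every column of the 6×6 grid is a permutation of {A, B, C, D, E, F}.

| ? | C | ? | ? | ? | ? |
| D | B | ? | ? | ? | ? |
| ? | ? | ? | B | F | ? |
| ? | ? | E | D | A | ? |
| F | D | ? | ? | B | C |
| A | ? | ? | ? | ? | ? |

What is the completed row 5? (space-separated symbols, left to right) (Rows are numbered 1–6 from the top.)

F D A E B C

(r4,c2): row 4 has {A,D,E}; column 2 has {B,C,D}, so it must be F.
(r4,c6): row 4 has {A,D,E,F}; column 6 has {C}, so it must be B.
(r5,c3): row 5 has {B,C,D,F}; column 3 has {E}, so it must be A.
(r5,c4): row 5 has {A,B,C,D,F}; column 4 has {B,D}, so it must be E.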